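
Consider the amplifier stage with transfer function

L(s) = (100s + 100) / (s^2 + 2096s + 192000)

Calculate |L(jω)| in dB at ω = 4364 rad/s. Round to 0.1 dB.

-33.6 dB

Substitute s = j4364:
Numerator: 100(j4364) + 100 = 100 + j436400
Denominator: (j4364)^2 + 2096(j4364) + 192000 = -18852496 + j9146944
|N| = √(100² + 436400²) ≈ 4.364e+05, ∠N ≈ 89.99°
|D| = √(18852496² + 9146944²) ≈ 2.0954e+07, ∠D ≈ 154.12°
|L| = 4.364e+05 / 2.0954e+07 ≈ 0.020827
Gain = 20 log₁₀(0.020827) ≈ -33.63 dB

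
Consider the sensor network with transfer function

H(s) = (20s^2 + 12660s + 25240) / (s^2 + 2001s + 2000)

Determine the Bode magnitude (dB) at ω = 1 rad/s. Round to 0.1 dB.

Substitute s = j1:
Numerator: 20(j1)^2 + 12660(j1) + 25240 = 25220 + j12660
Denominator: (j1)^2 + 2001(j1) + 2000 = 1999 + j2001
|N| = √(25220² + 12660²) ≈ 28219, ∠N ≈ 26.66°
|D| = √(1999² + 2001²) ≈ 2828.4, ∠D ≈ 45.03°
|H| = 28219 / 2828.4 ≈ 9.977
Gain = 20 log₁₀(9.977) ≈ 19.98 dB

20.0 dB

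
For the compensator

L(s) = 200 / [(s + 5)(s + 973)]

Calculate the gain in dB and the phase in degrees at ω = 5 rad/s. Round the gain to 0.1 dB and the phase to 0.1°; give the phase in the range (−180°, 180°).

-30.7 dB, -45.3°

At s = jω = j5:
pole (s+5): 5 + j5 → |·| = √(5²+5²) = √50 ≈ 7.0711, ∠ = arctan(5/5) ≈ 45.00°
pole (s+973): 973 + j5 → |·| = √(973²+5²) = √946754 ≈ 973.01, ∠ = arctan(5/973) ≈ 0.29°
|L| = 200 / 6880.3 ≈ 0.029068
Gain = 20 log₁₀(0.029068) ≈ -30.73 dB
∠L = 0.00° − 45.29° = -45.29°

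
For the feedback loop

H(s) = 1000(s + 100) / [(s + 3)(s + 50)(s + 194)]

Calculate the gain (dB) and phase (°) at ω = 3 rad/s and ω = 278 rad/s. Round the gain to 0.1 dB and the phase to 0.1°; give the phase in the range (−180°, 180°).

At s = jω = j3:
zero (s+100): 100 + j3 → |·| = √(100²+3²) = √10009 ≈ 100.04, ∠ = arctan(3/100) ≈ 1.72°
pole (s+3): 3 + j3 → |·| = √(3²+3²) = √18 ≈ 4.2426, ∠ = arctan(3/3) ≈ 45.00°
pole (s+50): 50 + j3 → |·| = √(50²+3²) = √2509 ≈ 50.09, ∠ = arctan(3/50) ≈ 3.43°
pole (s+194): 194 + j3 → |·| = √(194²+3²) = √37645 ≈ 194.02, ∠ = arctan(3/194) ≈ 0.89°
|H| = 1000 · 100.04 / 41232 ≈ 2.4263
Gain = 20 log₁₀(2.4263) ≈ 7.70 dB
∠H = 1.72° − 49.32° = -47.60°

At s = jω = j278:
zero (s+100): 100 + j278 → |·| = √(100²+278²) = √87284 ≈ 295.44, ∠ = arctan(278/100) ≈ 70.22°
pole (s+3): 3 + j278 → |·| = √(3²+278²) = √77293 ≈ 278.02, ∠ = arctan(278/3) ≈ 89.38°
pole (s+50): 50 + j278 → |·| = √(50²+278²) = √79784 ≈ 282.46, ∠ = arctan(278/50) ≈ 79.80°
pole (s+194): 194 + j278 → |·| = √(194²+278²) = √114920 ≈ 339, ∠ = arctan(278/194) ≈ 55.09°
|H| = 1000 · 295.44 / 2.6622e+07 ≈ 0.011098
Gain = 20 log₁₀(0.011098) ≈ -39.10 dB
∠H = 70.22° − 224.27° = -154.05°

ω = 3: 7.7 dB, -47.6°; ω = 278: -39.1 dB, -154.1°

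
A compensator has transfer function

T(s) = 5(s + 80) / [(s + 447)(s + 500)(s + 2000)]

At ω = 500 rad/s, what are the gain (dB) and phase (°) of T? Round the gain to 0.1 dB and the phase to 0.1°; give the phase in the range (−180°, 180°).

-111.7 dB, -26.3°

At s = jω = j500:
zero (s+80): 80 + j500 → |·| = √(80²+500²) = √256400 ≈ 506.36, ∠ = arctan(500/80) ≈ 80.91°
pole (s+447): 447 + j500 → |·| = √(447²+500²) = √449809 ≈ 670.68, ∠ = arctan(500/447) ≈ 48.20°
pole (s+500): 500 + j500 → |·| = √(500²+500²) = √500000 ≈ 707.11, ∠ = arctan(500/500) ≈ 45.00°
pole (s+2000): 2000 + j500 → |·| = √(2000²+500²) = √4250000 ≈ 2061.6, ∠ = arctan(500/2000) ≈ 14.04°
|T| = 5 · 506.36 / 9.777e+08 ≈ 2.5895e-06
Gain = 20 log₁₀(2.5895e-06) ≈ -111.74 dB
∠T = 80.91° − 107.24° = -26.33°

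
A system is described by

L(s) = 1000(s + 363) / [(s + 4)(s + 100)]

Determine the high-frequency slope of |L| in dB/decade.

Each pole contributes −20 dB/decade at high frequency; each zero contributes +20 dB/decade.
Net: 1 zero(s) − 2 pole(s) → -20 dB/decade.

-20 dB/decade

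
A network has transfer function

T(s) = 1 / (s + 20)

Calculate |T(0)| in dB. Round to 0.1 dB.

-26.0 dB

T(0) = 1 / 20 = 0.05
20 log₁₀(0.05) ≈ -26.02 dB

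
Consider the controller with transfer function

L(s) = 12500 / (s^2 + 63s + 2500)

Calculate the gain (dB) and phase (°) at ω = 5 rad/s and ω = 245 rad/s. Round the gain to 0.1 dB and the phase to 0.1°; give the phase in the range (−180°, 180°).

ω = 5: 14.0 dB, -7.3°; ω = 245: -13.6 dB, -165.0°

At s = jω = j5:
quadratic: (j5)² + 63·j5 + 2500 = 2475 + j315 → |·| ≈ 2495, ∠ ≈ 7.25°
|L| = 12500 / 2495 ≈ 5.01
Gain = 20 log₁₀(5.01) ≈ 14.00 dB
∠L = 0.00° − 7.25° = -7.25°

At s = jω = j245:
quadratic: (j245)² + 63·j245 + 2500 = -57525 + j15435 → |·| ≈ 59560, ∠ ≈ 164.98°
|L| = 12500 / 59560 ≈ 0.20987
Gain = 20 log₁₀(0.20987) ≈ -13.56 dB
∠L = 0.00° − 164.98° = -164.98°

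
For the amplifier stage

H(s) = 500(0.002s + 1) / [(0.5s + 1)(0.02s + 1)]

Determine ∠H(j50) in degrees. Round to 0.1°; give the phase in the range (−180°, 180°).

At ω = 50 rad/s:
zero (1 + j50·0.002) = 1 + j0.1 → |·| ≈ 1.005, ∠ ≈ 5.71°
pole (1 + j50·0.5) = 1 + j25 → |·| ≈ 25.02, ∠ ≈ 87.71°
pole (1 + j50·0.02) = 1 + j1 → |·| ≈ 1.4142, ∠ ≈ 45.00°
∠H = (5.71°) − (87.71° + 45.00°) = -127.00°

-127.0°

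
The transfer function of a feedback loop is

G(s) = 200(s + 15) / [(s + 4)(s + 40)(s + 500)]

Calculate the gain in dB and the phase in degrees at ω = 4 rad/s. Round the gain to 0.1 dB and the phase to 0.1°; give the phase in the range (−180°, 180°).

At s = jω = j4:
zero (s+15): 15 + j4 → |·| = √(15²+4²) = √241 ≈ 15.524, ∠ = arctan(4/15) ≈ 14.93°
pole (s+4): 4 + j4 → |·| = √(4²+4²) = √32 ≈ 5.6569, ∠ = arctan(4/4) ≈ 45.00°
pole (s+40): 40 + j4 → |·| = √(40²+4²) = √1616 ≈ 40.2, ∠ = arctan(4/40) ≈ 5.71°
pole (s+500): 500 + j4 → |·| = √(500²+4²) = √250016 ≈ 500.02, ∠ = arctan(4/500) ≈ 0.46°
|G| = 200 · 15.524 / 1.1371e+05 ≈ 0.027305
Gain = 20 log₁₀(0.027305) ≈ -31.28 dB
∠G = 14.93° − 51.17° = -36.24°

-31.3 dB, -36.2°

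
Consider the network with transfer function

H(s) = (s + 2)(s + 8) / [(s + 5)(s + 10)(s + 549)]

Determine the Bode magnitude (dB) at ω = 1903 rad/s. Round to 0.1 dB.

-65.9 dB

At s = jω = j1903:
zero (s+2): 2 + j1903 → |·| = √(2²+1903²) = √3621413 ≈ 1903, ∠ = arctan(1903/2) ≈ 89.94°
zero (s+8): 8 + j1903 → |·| = √(8²+1903²) = √3621473 ≈ 1903, ∠ = arctan(1903/8) ≈ 89.76°
pole (s+5): 5 + j1903 → |·| = √(5²+1903²) = √3621434 ≈ 1903, ∠ = arctan(1903/5) ≈ 89.85°
pole (s+10): 10 + j1903 → |·| = √(10²+1903²) = √3621509 ≈ 1903, ∠ = arctan(1903/10) ≈ 89.70°
pole (s+549): 549 + j1903 → |·| = √(549²+1903²) = √3922810 ≈ 1980.6, ∠ = arctan(1903/549) ≈ 73.91°
|H| = 1 · 3.6214e+06 / 7.1726e+09 ≈ 0.00050489
Gain = 20 log₁₀(0.00050489) ≈ -65.94 dB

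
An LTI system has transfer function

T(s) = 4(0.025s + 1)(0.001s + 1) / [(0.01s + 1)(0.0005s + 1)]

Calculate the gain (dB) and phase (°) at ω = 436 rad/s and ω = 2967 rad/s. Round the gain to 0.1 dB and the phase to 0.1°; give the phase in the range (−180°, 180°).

ω = 436: 20.4 dB, 18.9°; ω = 2967: 24.9 dB, 16.5°

At ω = 436 rad/s:
zero (1 + j436·0.025) = 1 + j10.9 → |·| ≈ 10.946, ∠ ≈ 84.76°
zero (1 + j436·0.001) = 1 + j0.436 → |·| ≈ 1.0909, ∠ ≈ 23.56°
pole (1 + j436·0.01) = 1 + j4.36 → |·| ≈ 4.4732, ∠ ≈ 77.08°
pole (1 + j436·0.0005) = 1 + j0.218 → |·| ≈ 1.0235, ∠ ≈ 12.30°
|T| = 4 · 10.946 · 1.0909 / (4.4732 · 1.0235) ≈ 10.433
Gain = 20 log₁₀(10.433) ≈ 20.37 dB
∠T = (84.76° + 23.56°) − (77.08° + 12.30°) = 18.94°

At ω = 2967 rad/s:
zero (1 + j2967·0.025) = 1 + j74.175 → |·| ≈ 74.182, ∠ ≈ 89.23°
zero (1 + j2967·0.001) = 1 + j2.967 → |·| ≈ 3.131, ∠ ≈ 71.37°
pole (1 + j2967·0.01) = 1 + j29.67 → |·| ≈ 29.687, ∠ ≈ 88.07°
pole (1 + j2967·0.0005) = 1 + j1.4835 → |·| ≈ 1.7891, ∠ ≈ 56.02°
|T| = 4 · 74.182 · 3.131 / (29.687 · 1.7891) ≈ 17.492
Gain = 20 log₁₀(17.492) ≈ 24.86 dB
∠T = (89.23° + 71.37°) − (88.07° + 56.02°) = 16.51°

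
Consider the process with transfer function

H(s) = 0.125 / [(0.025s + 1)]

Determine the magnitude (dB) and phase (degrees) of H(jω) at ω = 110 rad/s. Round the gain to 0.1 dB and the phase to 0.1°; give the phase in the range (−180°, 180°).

-27.4 dB, -70.0°

At ω = 110 rad/s:
pole (1 + j110·0.025) = 1 + j2.75 → |·| ≈ 2.9262, ∠ ≈ 70.02°
|H| = 0.125 · 1 / (2.9262) ≈ 0.042718
Gain = 20 log₁₀(0.042718) ≈ -27.39 dB
∠H = (0°) − (70.02°) = -70.02°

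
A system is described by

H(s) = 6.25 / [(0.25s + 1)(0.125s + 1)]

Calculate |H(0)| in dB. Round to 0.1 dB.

15.9 dB

H(0) = 6.25 · 1 / 1 = 6.25
20 log₁₀(6.25) ≈ 15.92 dB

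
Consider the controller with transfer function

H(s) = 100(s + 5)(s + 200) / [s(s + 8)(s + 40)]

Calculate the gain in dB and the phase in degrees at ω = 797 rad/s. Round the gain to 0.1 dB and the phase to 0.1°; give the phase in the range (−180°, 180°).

At s = jω = j797:
zero (s+5): 5 + j797 → |·| = √(5²+797²) = √635234 ≈ 797.02, ∠ = arctan(797/5) ≈ 89.64°
zero (s+200): 200 + j797 → |·| = √(200²+797²) = √675209 ≈ 821.71, ∠ = arctan(797/200) ≈ 75.91°
pole (s+8): 8 + j797 → |·| = √(8²+797²) = √635273 ≈ 797.04, ∠ = arctan(797/8) ≈ 89.42°
pole (s+40): 40 + j797 → |·| = √(40²+797²) = √636809 ≈ 798, ∠ = arctan(797/40) ≈ 87.13°
pole at origin: |s| = 797, ∠ = 90.00° (in denominator)
|H| = 100 · 6.5492e+05 / 5.0692e+08 ≈ 0.1292
Gain = 20 log₁₀(0.1292) ≈ -17.77 dB
∠H = 165.55° − 266.55° = -101.00°

-17.8 dB, -101.0°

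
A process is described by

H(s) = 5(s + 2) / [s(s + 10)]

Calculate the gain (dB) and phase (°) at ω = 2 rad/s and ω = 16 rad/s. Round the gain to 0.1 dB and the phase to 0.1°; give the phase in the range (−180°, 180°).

At s = jω = j2:
zero (s+2): 2 + j2 → |·| = √(2²+2²) = √8 ≈ 2.8284, ∠ = arctan(2/2) ≈ 45.00°
pole (s+10): 10 + j2 → |·| = √(10²+2²) = √104 ≈ 10.198, ∠ = arctan(2/10) ≈ 11.31°
pole at origin: |s| = 2, ∠ = 90.00° (in denominator)
|H| = 5 · 2.8284 / 20.396 ≈ 0.69337
Gain = 20 log₁₀(0.69337) ≈ -3.18 dB
∠H = 45.00° − 101.31° = -56.31°

At s = jω = j16:
zero (s+2): 2 + j16 → |·| = √(2²+16²) = √260 ≈ 16.125, ∠ = arctan(16/2) ≈ 82.87°
pole (s+10): 10 + j16 → |·| = √(10²+16²) = √356 ≈ 18.868, ∠ = arctan(16/10) ≈ 57.99°
pole at origin: |s| = 16, ∠ = 90.00° (in denominator)
|H| = 5 · 16.125 / 301.89 ≈ 0.26707
Gain = 20 log₁₀(0.26707) ≈ -11.47 dB
∠H = 82.87° − 147.99° = -65.12°

ω = 2: -3.2 dB, -56.3°; ω = 16: -11.5 dB, -65.1°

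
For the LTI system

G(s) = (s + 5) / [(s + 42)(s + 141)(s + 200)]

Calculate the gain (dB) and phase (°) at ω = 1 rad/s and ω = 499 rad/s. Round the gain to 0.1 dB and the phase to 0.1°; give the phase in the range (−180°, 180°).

At s = jω = j1:
zero (s+5): 5 + j1 → |·| = √(5²+1²) = √26 ≈ 5.099, ∠ = arctan(1/5) ≈ 11.31°
pole (s+42): 42 + j1 → |·| = √(42²+1²) = √1765 ≈ 42.012, ∠ = arctan(1/42) ≈ 1.36°
pole (s+141): 141 + j1 → |·| = √(141²+1²) = √19882 ≈ 141, ∠ = arctan(1/141) ≈ 0.41°
pole (s+200): 200 + j1 → |·| = √(200²+1²) = √40001 ≈ 200, ∠ = arctan(1/200) ≈ 0.29°
|G| = 1 · 5.099 / 1.1847e+06 ≈ 4.304e-06
Gain = 20 log₁₀(4.304e-06) ≈ -107.32 dB
∠G = 11.31° − 2.06° = 9.25°

At s = jω = j499:
zero (s+5): 5 + j499 → |·| = √(5²+499²) = √249026 ≈ 499.03, ∠ = arctan(499/5) ≈ 89.43°
pole (s+42): 42 + j499 → |·| = √(42²+499²) = √250765 ≈ 500.76, ∠ = arctan(499/42) ≈ 85.19°
pole (s+141): 141 + j499 → |·| = √(141²+499²) = √268882 ≈ 518.54, ∠ = arctan(499/141) ≈ 74.22°
pole (s+200): 200 + j499 → |·| = √(200²+499²) = √289001 ≈ 537.59, ∠ = arctan(499/200) ≈ 68.16°
|G| = 1 · 499.03 / 1.3959e+08 ≈ 3.575e-06
Gain = 20 log₁₀(3.575e-06) ≈ -108.93 dB
∠G = 89.43° − 227.57° = -138.14°

ω = 1: -107.3 dB, 9.3°; ω = 499: -108.9 dB, -138.1°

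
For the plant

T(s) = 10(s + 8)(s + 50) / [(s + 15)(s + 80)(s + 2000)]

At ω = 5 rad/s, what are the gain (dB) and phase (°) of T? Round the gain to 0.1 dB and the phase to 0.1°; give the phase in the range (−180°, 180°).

At s = jω = j5:
zero (s+8): 8 + j5 → |·| = √(8²+5²) = √89 ≈ 9.434, ∠ = arctan(5/8) ≈ 32.01°
zero (s+50): 50 + j5 → |·| = √(50²+5²) = √2525 ≈ 50.249, ∠ = arctan(5/50) ≈ 5.71°
pole (s+15): 15 + j5 → |·| = √(15²+5²) = √250 ≈ 15.811, ∠ = arctan(5/15) ≈ 18.43°
pole (s+80): 80 + j5 → |·| = √(80²+5²) = √6425 ≈ 80.156, ∠ = arctan(5/80) ≈ 3.58°
pole (s+2000): 2000 + j5 → |·| = √(2000²+5²) = √4000025 ≈ 2000, ∠ = arctan(5/2000) ≈ 0.14°
|T| = 10 · 474.05 / 2.5347e+06 ≈ 0.0018702
Gain = 20 log₁₀(0.0018702) ≈ -54.56 dB
∠T = 37.72° − 22.15° = 15.57°

-54.6 dB, 15.6°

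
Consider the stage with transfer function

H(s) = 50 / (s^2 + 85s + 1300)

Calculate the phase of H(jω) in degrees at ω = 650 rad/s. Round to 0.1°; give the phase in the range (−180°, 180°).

Substitute s = j650:
Numerator: 50 = 50 + j0
Denominator: (j650)^2 + 85(j650) + 1300 = -421200 + j55250
|N| = √(50² + 0²) ≈ 50, ∠N ≈ 0.00°
|D| = √(421200² + 55250²) ≈ 4.2481e+05, ∠D ≈ 172.53°
∠H = 0.00° − 172.53° = -172.53°

-172.5°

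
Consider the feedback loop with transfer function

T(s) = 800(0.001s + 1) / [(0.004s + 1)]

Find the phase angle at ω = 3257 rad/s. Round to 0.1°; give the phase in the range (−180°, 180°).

-12.7°

At ω = 3257 rad/s:
zero (1 + j3257·0.001) = 1 + j3.257 → |·| ≈ 3.4071, ∠ ≈ 72.93°
pole (1 + j3257·0.004) = 1 + j13.028 → |·| ≈ 13.066, ∠ ≈ 85.61°
∠T = (72.93°) − (85.61°) = -12.68°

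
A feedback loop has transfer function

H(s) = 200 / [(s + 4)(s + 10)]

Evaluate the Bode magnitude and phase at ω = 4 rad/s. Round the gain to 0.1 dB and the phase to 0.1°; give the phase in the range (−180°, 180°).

At s = jω = j4:
pole (s+4): 4 + j4 → |·| = √(4²+4²) = √32 ≈ 5.6569, ∠ = arctan(4/4) ≈ 45.00°
pole (s+10): 10 + j4 → |·| = √(10²+4²) = √116 ≈ 10.77, ∠ = arctan(4/10) ≈ 21.80°
|H| = 200 / 60.925 ≈ 3.2827
Gain = 20 log₁₀(3.2827) ≈ 10.32 dB
∠H = 0.00° − 66.80° = -66.80°

10.3 dB, -66.8°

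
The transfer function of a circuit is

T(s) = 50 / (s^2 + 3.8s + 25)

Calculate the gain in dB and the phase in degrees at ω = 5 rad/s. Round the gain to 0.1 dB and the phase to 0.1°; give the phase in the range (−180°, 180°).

8.4 dB, -90.0°

At s = jω = j5:
quadratic: (j5)² + 3.8·j5 + 25 = 0 + j19 → |·| ≈ 19, ∠ ≈ 90.00°
|T| = 50 / 19 ≈ 2.6316
Gain = 20 log₁₀(2.6316) ≈ 8.40 dB
∠T = 0.00° − 90.00° = -90.00°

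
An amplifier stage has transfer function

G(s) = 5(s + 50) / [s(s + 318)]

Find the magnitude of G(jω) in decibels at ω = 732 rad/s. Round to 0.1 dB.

-44.0 dB

At s = jω = j732:
zero (s+50): 50 + j732 → |·| = √(50²+732²) = √538324 ≈ 733.71, ∠ = arctan(732/50) ≈ 86.09°
pole (s+318): 318 + j732 → |·| = √(318²+732²) = √636948 ≈ 798.09, ∠ = arctan(732/318) ≈ 66.52°
pole at origin: |s| = 732, ∠ = 90.00° (in denominator)
|G| = 5 · 733.71 / 5.842e+05 ≈ 0.0062796
Gain = 20 log₁₀(0.0062796) ≈ -44.04 dB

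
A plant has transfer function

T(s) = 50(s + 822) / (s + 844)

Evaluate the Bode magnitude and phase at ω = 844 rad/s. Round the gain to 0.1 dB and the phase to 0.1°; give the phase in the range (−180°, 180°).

At s = jω = j844:
zero (s+822): 822 + j844 → |·| = √(822²+844²) = √1388020 ≈ 1178.1, ∠ = arctan(844/822) ≈ 45.76°
pole (s+844): 844 + j844 → |·| = √(844²+844²) = √1424672 ≈ 1193.6, ∠ = arctan(844/844) ≈ 45.00°
|T| = 50 · 1178.1 / 1193.6 ≈ 49.351
Gain = 20 log₁₀(49.351) ≈ 33.87 dB
∠T = 45.76° − 45.00° = 0.76°

33.9 dB, 0.8°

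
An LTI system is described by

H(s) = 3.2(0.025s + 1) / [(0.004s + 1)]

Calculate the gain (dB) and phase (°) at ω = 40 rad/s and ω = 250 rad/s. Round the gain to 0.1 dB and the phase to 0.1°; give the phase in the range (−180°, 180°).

At ω = 40 rad/s:
zero (1 + j40·0.025) = 1 + j1 → |·| ≈ 1.4142, ∠ ≈ 45.00°
pole (1 + j40·0.004) = 1 + j0.16 → |·| ≈ 1.0127, ∠ ≈ 9.09°
|H| = 3.2 · 1.4142 / (1.0127) ≈ 4.4687
Gain = 20 log₁₀(4.4687) ≈ 13.00 dB
∠H = (45.00°) − (9.09°) = 35.91°

At ω = 250 rad/s:
zero (1 + j250·0.025) = 1 + j6.25 → |·| ≈ 6.3295, ∠ ≈ 80.91°
pole (1 + j250·0.004) = 1 + j1 → |·| ≈ 1.4142, ∠ ≈ 45.00°
|H| = 3.2 · 6.3295 / (1.4142) ≈ 14.322
Gain = 20 log₁₀(14.322) ≈ 23.12 dB
∠H = (80.91°) − (45.00°) = 35.91°

ω = 40: 13.0 dB, 35.9°; ω = 250: 23.1 dB, 35.9°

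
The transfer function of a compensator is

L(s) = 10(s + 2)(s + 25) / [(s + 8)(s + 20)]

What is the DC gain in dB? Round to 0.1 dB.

9.9 dB

L(0) = 10·2·25 / (8·20) = 3.125
20 log₁₀(3.125) ≈ 9.90 dB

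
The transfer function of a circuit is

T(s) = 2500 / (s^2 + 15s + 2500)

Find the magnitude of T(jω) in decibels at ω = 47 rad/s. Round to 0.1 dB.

At s = jω = j47:
quadratic: (j47)² + 15·j47 + 2500 = 291 + j705 → |·| ≈ 762.7, ∠ ≈ 67.57°
|T| = 2500 / 762.7 ≈ 3.2778
Gain = 20 log₁₀(3.2778) ≈ 10.31 dB

10.3 dB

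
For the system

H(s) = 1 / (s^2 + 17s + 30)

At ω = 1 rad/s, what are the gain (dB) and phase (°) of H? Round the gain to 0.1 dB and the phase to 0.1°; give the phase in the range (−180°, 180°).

Substitute s = j1:
Numerator: 1 = 1 + j0
Denominator: (j1)^2 + 17(j1) + 30 = 29 + j17
|N| = √(1² + 0²) ≈ 1, ∠N ≈ 0.00°
|D| = √(29² + 17²) ≈ 33.615, ∠D ≈ 30.38°
|H| = 1 / 33.615 ≈ 0.029749
Gain = 20 log₁₀(0.029749) ≈ -30.53 dB
∠H = 0.00° − 30.38° = -30.38°

-30.5 dB, -30.4°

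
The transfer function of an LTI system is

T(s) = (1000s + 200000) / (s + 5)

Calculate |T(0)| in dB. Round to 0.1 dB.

92.0 dB

T(0) = 200000 / 5 = 40000
20 log₁₀(40000) ≈ 92.04 dB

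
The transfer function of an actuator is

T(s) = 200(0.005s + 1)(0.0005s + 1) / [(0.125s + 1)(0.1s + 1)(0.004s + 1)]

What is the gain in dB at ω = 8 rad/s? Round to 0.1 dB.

At ω = 8 rad/s:
zero (1 + j8·0.005) = 1 + j0.04 → |·| ≈ 1.0008, ∠ ≈ 2.29°
zero (1 + j8·0.0005) = 1 + j0.004 → |·| ≈ 1, ∠ ≈ 0.23°
pole (1 + j8·0.125) = 1 + j1 → |·| ≈ 1.4142, ∠ ≈ 45.00°
pole (1 + j8·0.1) = 1 + j0.8 → |·| ≈ 1.2806, ∠ ≈ 38.66°
pole (1 + j8·0.004) = 1 + j0.032 → |·| ≈ 1.0005, ∠ ≈ 1.83°
|T| = 200 · 1.0008 · 1 / (1.4142 · 1.2806 · 1.0005) ≈ 110.47
Gain = 20 log₁₀(110.47) ≈ 40.86 dB

40.9 dB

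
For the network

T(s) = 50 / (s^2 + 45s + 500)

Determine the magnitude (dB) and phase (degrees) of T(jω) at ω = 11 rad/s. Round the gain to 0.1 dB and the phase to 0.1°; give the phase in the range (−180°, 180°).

-21.9 dB, -52.6°

Substitute s = j11:
Numerator: 50 = 50 + j0
Denominator: (j11)^2 + 45(j11) + 500 = 379 + j495
|N| = √(50² + 0²) ≈ 50, ∠N ≈ 0.00°
|D| = √(379² + 495²) ≈ 623.43, ∠D ≈ 52.56°
|T| = 50 / 623.43 ≈ 0.080201
Gain = 20 log₁₀(0.080201) ≈ -21.92 dB
∠T = 0.00° − 52.56° = -52.56°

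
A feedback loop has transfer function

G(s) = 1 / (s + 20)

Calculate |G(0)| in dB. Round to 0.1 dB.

G(0) = 1 / (20) = 0.05
20 log₁₀(0.05) ≈ -26.02 dB

-26.0 dB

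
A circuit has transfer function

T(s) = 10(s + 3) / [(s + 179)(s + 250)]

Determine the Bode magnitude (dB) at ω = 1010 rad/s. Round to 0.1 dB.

-40.5 dB

At s = jω = j1010:
zero (s+3): 3 + j1010 → |·| = √(3²+1010²) = √1020109 ≈ 1010, ∠ = arctan(1010/3) ≈ 89.83°
pole (s+179): 179 + j1010 → |·| = √(179²+1010²) = √1052141 ≈ 1025.7, ∠ = arctan(1010/179) ≈ 79.95°
pole (s+250): 250 + j1010 → |·| = √(250²+1010²) = √1082600 ≈ 1040.5, ∠ = arctan(1010/250) ≈ 76.10°
|T| = 10 · 1010 / 1.0672e+06 ≈ 0.009464
Gain = 20 log₁₀(0.009464) ≈ -40.48 dB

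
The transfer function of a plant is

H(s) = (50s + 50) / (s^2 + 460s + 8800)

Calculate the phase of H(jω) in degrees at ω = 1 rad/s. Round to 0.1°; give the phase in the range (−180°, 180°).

Substitute s = j1:
Numerator: 50(j1) + 50 = 50 + j50
Denominator: (j1)^2 + 460(j1) + 8800 = 8799 + j460
|N| = √(50² + 50²) ≈ 70.711, ∠N ≈ 45.00°
|D| = √(8799² + 460²) ≈ 8811, ∠D ≈ 2.99°
∠H = 45.00° − 2.99° = 42.01°

42.0°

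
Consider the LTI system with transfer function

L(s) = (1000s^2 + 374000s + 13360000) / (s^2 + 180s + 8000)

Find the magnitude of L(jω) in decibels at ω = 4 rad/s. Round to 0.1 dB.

64.5 dB

Substitute s = j4:
Numerator: 1000(j4)^2 + 374000(j4) + 13360000 = 13344000 + j1496000
Denominator: (j4)^2 + 180(j4) + 8000 = 7984 + j720
|N| = √(13344000² + 1496000²) ≈ 1.3428e+07, ∠N ≈ 6.40°
|D| = √(7984² + 720²) ≈ 8016.4, ∠D ≈ 5.15°
|L| = 1.3428e+07 / 8016.4 ≈ 1675.1
Gain = 20 log₁₀(1675.1) ≈ 64.48 dB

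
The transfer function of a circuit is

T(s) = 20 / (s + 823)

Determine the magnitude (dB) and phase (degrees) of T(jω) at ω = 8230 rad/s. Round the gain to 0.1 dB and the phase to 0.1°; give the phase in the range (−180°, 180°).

Substitute s = j8230:
Numerator: 20 = 20 + j0
Denominator: (j8230) + 823 = 823 + j8230
|N| = √(20² + 0²) ≈ 20, ∠N ≈ 0.00°
|D| = √(823² + 8230²) ≈ 8271, ∠D ≈ 84.29°
|T| = 20 / 8271 ≈ 0.0024181
Gain = 20 log₁₀(0.0024181) ≈ -52.33 dB
∠T = 0.00° − 84.29° = -84.29°

-52.3 dB, -84.3°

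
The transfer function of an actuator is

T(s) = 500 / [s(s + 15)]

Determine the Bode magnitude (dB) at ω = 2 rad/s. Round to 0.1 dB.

24.4 dB

At s = jω = j2:
pole (s+15): 15 + j2 → |·| = √(15²+2²) = √229 ≈ 15.133, ∠ = arctan(2/15) ≈ 7.59°
pole at origin: |s| = 2, ∠ = 90.00° (in denominator)
|T| = 500 / 30.266 ≈ 16.52
Gain = 20 log₁₀(16.52) ≈ 24.36 dB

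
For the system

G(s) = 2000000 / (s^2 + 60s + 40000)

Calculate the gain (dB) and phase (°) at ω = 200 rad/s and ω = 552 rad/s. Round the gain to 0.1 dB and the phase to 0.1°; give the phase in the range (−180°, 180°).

ω = 200: 44.4 dB, -90.0°; ω = 552: 17.5 dB, -172.9°

At s = jω = j200:
quadratic: (j200)² + 60·j200 + 40000 = 0 + j12000 → |·| ≈ 12000, ∠ ≈ 90.00°
|G| = 2000000 / 12000 ≈ 166.67
Gain = 20 log₁₀(166.67) ≈ 44.44 dB
∠G = 0.00° − 90.00° = -90.00°

At s = jω = j552:
quadratic: (j552)² + 60·j552 + 40000 = -264704 + j33120 → |·| ≈ 2.6677e+05, ∠ ≈ 172.87°
|G| = 2000000 / 2.6677e+05 ≈ 7.4971
Gain = 20 log₁₀(7.4971) ≈ 17.50 dB
∠G = 0.00° − 172.87° = -172.87°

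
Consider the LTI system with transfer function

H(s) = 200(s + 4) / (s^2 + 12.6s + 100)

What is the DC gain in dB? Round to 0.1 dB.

H(0) = 200·4 / 100 = 8
20 log₁₀(8) ≈ 18.06 dB

18.1 dB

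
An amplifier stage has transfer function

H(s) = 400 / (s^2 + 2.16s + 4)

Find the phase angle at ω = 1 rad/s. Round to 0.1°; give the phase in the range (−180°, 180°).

-35.8°

At s = jω = j1:
quadratic: (j1)² + 2.16·j1 + 4 = 3 + j2.16 → |·| ≈ 3.6967, ∠ ≈ 35.75°
∠H = 0.00° − 35.75° = -35.75°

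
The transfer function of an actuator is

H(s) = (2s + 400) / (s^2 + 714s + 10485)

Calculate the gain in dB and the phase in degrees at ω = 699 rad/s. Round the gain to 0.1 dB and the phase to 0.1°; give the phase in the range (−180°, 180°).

Substitute s = j699:
Numerator: 2(j699) + 400 = 400 + j1398
Denominator: (j699)^2 + 714(j699) + 10485 = -478116 + j499086
|N| = √(400² + 1398²) ≈ 1454.1, ∠N ≈ 74.03°
|D| = √(478116² + 499086²) ≈ 6.9115e+05, ∠D ≈ 133.77°
|H| = 1454.1 / 6.9115e+05 ≈ 0.0021039
Gain = 20 log₁₀(0.0021039) ≈ -53.54 dB
∠H = 74.03° − 133.77° = -59.74°

-53.5 dB, -59.7°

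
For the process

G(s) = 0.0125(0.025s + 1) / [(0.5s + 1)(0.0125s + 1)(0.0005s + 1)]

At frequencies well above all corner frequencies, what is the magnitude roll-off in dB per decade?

-40 dB/decade

Each pole contributes −20 dB/decade at high frequency; each zero contributes +20 dB/decade.
Net: 1 zero(s) − 3 pole(s) → -40 dB/decade.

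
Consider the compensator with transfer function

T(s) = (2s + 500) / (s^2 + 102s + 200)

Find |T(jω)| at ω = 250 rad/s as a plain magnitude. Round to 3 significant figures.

Substitute s = j250:
Numerator: 2(j250) + 500 = 500 + j500
Denominator: (j250)^2 + 102(j250) + 200 = -62300 + j25500
|N| = √(500² + 500²) ≈ 707.11, ∠N ≈ 45.00°
|D| = √(62300² + 25500²) ≈ 67317, ∠D ≈ 157.74°
|T| = 707.11 / 67317 ≈ 0.010504

0.0105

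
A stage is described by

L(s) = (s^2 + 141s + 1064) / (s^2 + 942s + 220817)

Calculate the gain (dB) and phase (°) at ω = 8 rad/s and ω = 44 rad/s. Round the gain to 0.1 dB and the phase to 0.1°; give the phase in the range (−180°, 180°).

ω = 8: -43.3 dB, 46.5°; ω = 44: -31.0 dB, 87.3°

Substitute s = j8:
Numerator: (j8)^2 + 141(j8) + 1064 = 1000 + j1128
Denominator: (j8)^2 + 942(j8) + 220817 = 220753 + j7536
|N| = √(1000² + 1128²) ≈ 1507.4, ∠N ≈ 48.44°
|D| = √(220753² + 7536²) ≈ 2.2088e+05, ∠D ≈ 1.96°
|L| = 1507.4 / 2.2088e+05 ≈ 0.0068245
Gain = 20 log₁₀(0.0068245) ≈ -43.32 dB
∠L = 48.44° − 1.96° = 46.48°

Substitute s = j44:
Numerator: (j44)^2 + 141(j44) + 1064 = -872 + j6204
Denominator: (j44)^2 + 942(j44) + 220817 = 218881 + j41448
|N| = √(872² + 6204²) ≈ 6265, ∠N ≈ 98.00°
|D| = √(218881² + 41448²) ≈ 2.2277e+05, ∠D ≈ 10.72°
|L| = 6265 / 2.2277e+05 ≈ 0.028123
Gain = 20 log₁₀(0.028123) ≈ -31.02 dB
∠L = 98.00° − 10.72° = 87.28°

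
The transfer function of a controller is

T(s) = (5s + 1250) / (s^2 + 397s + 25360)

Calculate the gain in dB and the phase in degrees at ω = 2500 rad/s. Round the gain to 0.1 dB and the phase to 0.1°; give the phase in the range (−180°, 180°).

Substitute s = j2500:
Numerator: 5(j2500) + 1250 = 1250 + j12500
Denominator: (j2500)^2 + 397(j2500) + 25360 = -6224640 + j992500
|N| = √(1250² + 12500²) ≈ 12562, ∠N ≈ 84.29°
|D| = √(6224640² + 992500²) ≈ 6.3033e+06, ∠D ≈ 170.94°
|T| = 12562 / 6.3033e+06 ≈ 0.0019929
Gain = 20 log₁₀(0.0019929) ≈ -54.01 dB
∠T = 84.29° − 170.94° = -86.65°

-54.0 dB, -86.7°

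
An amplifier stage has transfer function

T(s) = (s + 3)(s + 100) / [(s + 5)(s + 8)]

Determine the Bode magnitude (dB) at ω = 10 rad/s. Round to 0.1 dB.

At s = jω = j10:
zero (s+3): 3 + j10 → |·| = √(3²+10²) = √109 ≈ 10.44, ∠ = arctan(10/3) ≈ 73.30°
zero (s+100): 100 + j10 → |·| = √(100²+10²) = √10100 ≈ 100.5, ∠ = arctan(10/100) ≈ 5.71°
pole (s+5): 5 + j10 → |·| = √(5²+10²) = √125 ≈ 11.18, ∠ = arctan(10/5) ≈ 63.43°
pole (s+8): 8 + j10 → |·| = √(8²+10²) = √164 ≈ 12.806, ∠ = arctan(10/8) ≈ 51.34°
|T| = 1 · 1049.2 / 143.17 ≈ 7.3284
Gain = 20 log₁₀(7.3284) ≈ 17.30 dB

17.3 dB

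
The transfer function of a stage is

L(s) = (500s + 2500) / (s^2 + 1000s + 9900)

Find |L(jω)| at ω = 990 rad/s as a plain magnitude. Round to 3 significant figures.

Substitute s = j990:
Numerator: 500(j990) + 2500 = 2500 + j495000
Denominator: (j990)^2 + 1000(j990) + 9900 = -970200 + j990000
|N| = √(2500² + 495000²) ≈ 4.9501e+05, ∠N ≈ 89.71°
|D| = √(970200² + 990000²) ≈ 1.3861e+06, ∠D ≈ 134.42°
|L| = 4.9501e+05 / 1.3861e+06 ≈ 0.35712

0.357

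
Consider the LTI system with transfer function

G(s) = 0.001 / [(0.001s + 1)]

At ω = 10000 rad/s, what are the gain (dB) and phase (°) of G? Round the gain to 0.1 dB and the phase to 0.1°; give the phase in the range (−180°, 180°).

-80.0 dB, -84.3°

At ω = 10000 rad/s:
pole (1 + j10000·0.001) = 1 + j10 → |·| ≈ 10.05, ∠ ≈ 84.29°
|G| = 0.001 · 1 / (10.05) ≈ 9.9502e-05
Gain = 20 log₁₀(9.9502e-05) ≈ -80.04 dB
∠G = (0°) − (84.29°) = -84.29°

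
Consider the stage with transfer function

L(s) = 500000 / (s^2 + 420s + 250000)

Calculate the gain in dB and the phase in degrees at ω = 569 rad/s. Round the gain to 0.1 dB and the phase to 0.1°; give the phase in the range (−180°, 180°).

At s = jω = j569:
quadratic: (j569)² + 420·j569 + 250000 = -73761 + j238980 → |·| ≈ 2.501e+05, ∠ ≈ 107.15°
|L| = 500000 / 2.501e+05 ≈ 1.9992
Gain = 20 log₁₀(1.9992) ≈ 6.02 dB
∠L = 0.00° − 107.15° = -107.15°

6.0 dB, -107.2°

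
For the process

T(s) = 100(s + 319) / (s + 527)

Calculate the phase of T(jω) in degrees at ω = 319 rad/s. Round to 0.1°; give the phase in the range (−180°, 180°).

At s = jω = j319:
zero (s+319): 319 + j319 → |·| = √(319²+319²) = √203522 ≈ 451.13, ∠ = arctan(319/319) ≈ 45.00°
pole (s+527): 527 + j319 → |·| = √(527²+319²) = √379490 ≈ 616.03, ∠ = arctan(319/527) ≈ 31.19°
∠T = 45.00° − 31.19° = 13.81°

13.8°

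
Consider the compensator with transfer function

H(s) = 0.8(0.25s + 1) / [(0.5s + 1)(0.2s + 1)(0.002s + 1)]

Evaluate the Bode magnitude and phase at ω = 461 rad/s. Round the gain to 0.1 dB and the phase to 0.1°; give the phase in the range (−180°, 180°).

-49.9 dB, -132.3°

At ω = 461 rad/s:
zero (1 + j461·0.25) = 1 + j115.25 → |·| ≈ 115.25, ∠ ≈ 89.50°
pole (1 + j461·0.5) = 1 + j230.5 → |·| ≈ 230.5, ∠ ≈ 89.75°
pole (1 + j461·0.2) = 1 + j92.2 → |·| ≈ 92.205, ∠ ≈ 89.38°
pole (1 + j461·0.002) = 1 + j0.922 → |·| ≈ 1.3602, ∠ ≈ 42.68°
|H| = 0.8 · 115.25 / (230.5 · 92.205 · 1.3602) ≈ 0.0031894
Gain = 20 log₁₀(0.0031894) ≈ -49.93 dB
∠H = (89.50°) − (89.75° + 89.38° + 42.68°) = -132.31°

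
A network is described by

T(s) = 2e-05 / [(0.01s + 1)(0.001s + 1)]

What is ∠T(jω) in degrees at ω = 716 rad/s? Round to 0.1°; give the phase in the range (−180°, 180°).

At ω = 716 rad/s:
pole (1 + j716·0.01) = 1 + j7.16 → |·| ≈ 7.2295, ∠ ≈ 82.05°
pole (1 + j716·0.001) = 1 + j0.716 → |·| ≈ 1.2299, ∠ ≈ 35.60°
∠T = (0°) − (82.05° + 35.60°) = -117.65°

-117.7°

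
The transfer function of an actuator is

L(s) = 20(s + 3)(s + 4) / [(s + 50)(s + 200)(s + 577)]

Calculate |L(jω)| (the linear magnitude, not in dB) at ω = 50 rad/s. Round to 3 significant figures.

0.00595

At s = jω = j50:
zero (s+3): 3 + j50 → |·| = √(3²+50²) = √2509 ≈ 50.09, ∠ = arctan(50/3) ≈ 86.57°
zero (s+4): 4 + j50 → |·| = √(4²+50²) = √2516 ≈ 50.16, ∠ = arctan(50/4) ≈ 85.43°
pole (s+50): 50 + j50 → |·| = √(50²+50²) = √5000 ≈ 70.711, ∠ = arctan(50/50) ≈ 45.00°
pole (s+200): 200 + j50 → |·| = √(200²+50²) = √42500 ≈ 206.16, ∠ = arctan(50/200) ≈ 14.04°
pole (s+577): 577 + j50 → |·| = √(577²+50²) = √335429 ≈ 579.16, ∠ = arctan(50/577) ≈ 4.95°
|L| = 20 · 2512.5 / 8.4429e+06 ≈ 0.0059517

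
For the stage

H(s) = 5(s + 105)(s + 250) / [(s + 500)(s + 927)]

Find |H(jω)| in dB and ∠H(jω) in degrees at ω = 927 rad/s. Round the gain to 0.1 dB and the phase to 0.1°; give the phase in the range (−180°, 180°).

At s = jω = j927:
zero (s+105): 105 + j927 → |·| = √(105²+927²) = √870354 ≈ 932.93, ∠ = arctan(927/105) ≈ 83.54°
zero (s+250): 250 + j927 → |·| = √(250²+927²) = √921829 ≈ 960.12, ∠ = arctan(927/250) ≈ 74.91°
pole (s+500): 500 + j927 → |·| = √(500²+927²) = √1109329 ≈ 1053.2, ∠ = arctan(927/500) ≈ 61.66°
pole (s+927): 927 + j927 → |·| = √(927²+927²) = √1718658 ≈ 1311, ∠ = arctan(927/927) ≈ 45.00°
|H| = 5 · 8.9572e+05 / 1.3807e+06 ≈ 3.2437
Gain = 20 log₁₀(3.2437) ≈ 10.22 dB
∠H = 158.45° − 106.66° = 51.79°

10.2 dB, 51.8°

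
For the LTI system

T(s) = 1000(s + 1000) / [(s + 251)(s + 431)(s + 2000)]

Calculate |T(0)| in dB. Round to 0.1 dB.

T(0) = 1000·1000 / (251·431·2000) ≈ 0.0046219
20 log₁₀(0.0046219) ≈ -46.70 dB

-46.7 dB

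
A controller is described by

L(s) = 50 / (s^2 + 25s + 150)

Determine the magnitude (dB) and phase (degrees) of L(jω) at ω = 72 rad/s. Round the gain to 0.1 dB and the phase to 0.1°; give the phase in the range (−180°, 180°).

Substitute s = j72:
Numerator: 50 = 50 + j0
Denominator: (j72)^2 + 25(j72) + 150 = -5034 + j1800
|N| = √(50² + 0²) ≈ 50, ∠N ≈ 0.00°
|D| = √(5034² + 1800²) ≈ 5346.1, ∠D ≈ 160.32°
|L| = 50 / 5346.1 ≈ 0.0093526
Gain = 20 log₁₀(0.0093526) ≈ -40.58 dB
∠L = 0.00° − 160.32° = -160.32°

-40.6 dB, -160.3°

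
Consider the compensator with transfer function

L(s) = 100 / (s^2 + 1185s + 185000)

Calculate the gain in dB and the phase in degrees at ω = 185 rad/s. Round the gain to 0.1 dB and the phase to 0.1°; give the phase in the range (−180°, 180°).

Substitute s = j185:
Numerator: 100 = 100 + j0
Denominator: (j185)^2 + 1185(j185) + 185000 = 150775 + j219225
|N| = √(100² + 0²) ≈ 100, ∠N ≈ 0.00°
|D| = √(150775² + 219225²) ≈ 2.6607e+05, ∠D ≈ 55.48°
|L| = 100 / 2.6607e+05 ≈ 0.00037584
Gain = 20 log₁₀(0.00037584) ≈ -68.50 dB
∠L = 0.00° − 55.48° = -55.48°

-68.5 dB, -55.5°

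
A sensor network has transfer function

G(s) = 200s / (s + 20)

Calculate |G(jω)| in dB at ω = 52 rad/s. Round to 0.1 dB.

45.4 dB

At s = jω = j52:
zero at origin: s = j52 → |·| = 52, ∠ = 90.00°
pole (s+20): 20 + j52 → |·| = √(20²+52²) = √3104 ≈ 55.714, ∠ = arctan(52/20) ≈ 68.96°
|G| = 200 · 52 / 55.714 ≈ 186.67
Gain = 20 log₁₀(186.67) ≈ 45.42 dB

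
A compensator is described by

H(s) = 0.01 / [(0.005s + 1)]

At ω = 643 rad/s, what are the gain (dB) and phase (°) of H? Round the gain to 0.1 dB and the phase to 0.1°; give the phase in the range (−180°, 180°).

At ω = 643 rad/s:
pole (1 + j643·0.005) = 1 + j3.215 → |·| ≈ 3.3669, ∠ ≈ 72.72°
|H| = 0.01 · 1 / (3.3669) ≈ 0.0029701
Gain = 20 log₁₀(0.0029701) ≈ -50.54 dB
∠H = (0°) − (72.72°) = -72.72°

-50.5 dB, -72.7°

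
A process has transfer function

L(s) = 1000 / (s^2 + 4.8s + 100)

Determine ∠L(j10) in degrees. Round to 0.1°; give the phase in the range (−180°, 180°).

-90.0°

At s = jω = j10:
quadratic: (j10)² + 4.8·j10 + 100 = 0 + j48 → |·| ≈ 48, ∠ ≈ 90.00°
∠L = 0.00° − 90.00° = -90.00°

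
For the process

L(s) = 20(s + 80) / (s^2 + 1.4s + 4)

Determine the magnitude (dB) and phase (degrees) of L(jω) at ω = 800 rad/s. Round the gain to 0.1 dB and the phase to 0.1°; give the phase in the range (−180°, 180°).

At s = jω = j800:
zero (s+80): 80 + j800 → |·| = √(80²+800²) = √646400 ≈ 803.99, ∠ = arctan(800/80) ≈ 84.29°
quadratic: (j800)² + 1.4·j800 + 4 = -639996 + j1120 → |·| ≈ 6.4e+05, ∠ ≈ 179.90°
|L| = 20 · 803.99 / 6.4e+05 ≈ 0.025125
Gain = 20 log₁₀(0.025125) ≈ -32.00 dB
∠L = 84.29° − 179.90° = -95.61°

-32.0 dB, -95.6°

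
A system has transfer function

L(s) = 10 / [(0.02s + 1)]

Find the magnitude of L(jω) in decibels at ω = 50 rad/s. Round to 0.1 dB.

17.0 dB

At ω = 50 rad/s:
pole (1 + j50·0.02) = 1 + j1 → |·| ≈ 1.4142, ∠ ≈ 45.00°
|L| = 10 · 1 / (1.4142) ≈ 7.0711
Gain = 20 log₁₀(7.0711) ≈ 16.99 dB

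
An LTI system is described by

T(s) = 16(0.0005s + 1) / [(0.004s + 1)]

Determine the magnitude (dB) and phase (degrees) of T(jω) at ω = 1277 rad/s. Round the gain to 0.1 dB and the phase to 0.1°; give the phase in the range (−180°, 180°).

11.2 dB, -46.4°

At ω = 1277 rad/s:
zero (1 + j1277·0.0005) = 1 + j0.6385 → |·| ≈ 1.1865, ∠ ≈ 32.56°
pole (1 + j1277·0.004) = 1 + j5.108 → |·| ≈ 5.205, ∠ ≈ 78.92°
|T| = 16 · 1.1865 / (5.205) ≈ 3.6473
Gain = 20 log₁₀(3.6473) ≈ 11.24 dB
∠T = (32.56°) − (78.92°) = -46.36°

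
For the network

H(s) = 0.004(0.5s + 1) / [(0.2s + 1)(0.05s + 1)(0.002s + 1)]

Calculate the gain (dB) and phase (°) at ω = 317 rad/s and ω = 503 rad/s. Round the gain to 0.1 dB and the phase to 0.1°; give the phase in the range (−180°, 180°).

At ω = 317 rad/s:
zero (1 + j317·0.5) = 1 + j158.5 → |·| ≈ 158.5, ∠ ≈ 89.64°
pole (1 + j317·0.2) = 1 + j63.4 → |·| ≈ 63.408, ∠ ≈ 89.10°
pole (1 + j317·0.05) = 1 + j15.85 → |·| ≈ 15.882, ∠ ≈ 86.39°
pole (1 + j317·0.002) = 1 + j0.634 → |·| ≈ 1.184, ∠ ≈ 32.37°
|H| = 0.004 · 158.5 / (63.408 · 15.882 · 1.184) ≈ 0.00053173
Gain = 20 log₁₀(0.00053173) ≈ -65.49 dB
∠H = (89.64°) − (89.10° + 86.39° + 32.37°) = -118.22°

At ω = 503 rad/s:
zero (1 + j503·0.5) = 1 + j251.5 → |·| ≈ 251.5, ∠ ≈ 89.77°
pole (1 + j503·0.2) = 1 + j100.6 → |·| ≈ 100.6, ∠ ≈ 89.43°
pole (1 + j503·0.05) = 1 + j25.15 → |·| ≈ 25.17, ∠ ≈ 87.72°
pole (1 + j503·0.002) = 1 + j1.006 → |·| ≈ 1.4185, ∠ ≈ 45.17°
|H| = 0.004 · 251.5 / (100.6 · 25.17 · 1.4185) ≈ 0.00028008
Gain = 20 log₁₀(0.00028008) ≈ -71.05 dB
∠H = (89.77°) − (89.43° + 87.72° + 45.17°) = -132.55°

ω = 317: -65.5 dB, -118.2°; ω = 503: -71.1 dB, -132.6°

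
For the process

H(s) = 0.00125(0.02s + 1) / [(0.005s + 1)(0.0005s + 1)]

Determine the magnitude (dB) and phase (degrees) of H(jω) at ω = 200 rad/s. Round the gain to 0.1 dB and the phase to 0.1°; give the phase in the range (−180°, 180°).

-48.8 dB, 25.3°

At ω = 200 rad/s:
zero (1 + j200·0.02) = 1 + j4 → |·| ≈ 4.1231, ∠ ≈ 75.96°
pole (1 + j200·0.005) = 1 + j1 → |·| ≈ 1.4142, ∠ ≈ 45.00°
pole (1 + j200·0.0005) = 1 + j0.1 → |·| ≈ 1.005, ∠ ≈ 5.71°
|H| = 0.00125 · 4.1231 / (1.4142 · 1.005) ≈ 0.0036262
Gain = 20 log₁₀(0.0036262) ≈ -48.81 dB
∠H = (75.96°) − (45.00° + 5.71°) = 25.25°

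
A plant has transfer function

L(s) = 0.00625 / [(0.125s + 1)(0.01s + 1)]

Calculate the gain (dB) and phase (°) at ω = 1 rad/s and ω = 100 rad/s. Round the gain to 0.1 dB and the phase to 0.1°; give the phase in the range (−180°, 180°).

At ω = 1 rad/s:
pole (1 + j1·0.125) = 1 + j0.125 → |·| ≈ 1.0078, ∠ ≈ 7.13°
pole (1 + j1·0.01) = 1 + j0.01 → |·| ≈ 1, ∠ ≈ 0.57°
|L| = 0.00625 · 1 / (1.0078 · 1) ≈ 0.0062016
Gain = 20 log₁₀(0.0062016) ≈ -44.15 dB
∠L = (0°) − (7.13° + 0.57°) = -7.70°

At ω = 100 rad/s:
pole (1 + j100·0.125) = 1 + j12.5 → |·| ≈ 12.54, ∠ ≈ 85.43°
pole (1 + j100·0.01) = 1 + j1 → |·| ≈ 1.4142, ∠ ≈ 45.00°
|L| = 0.00625 · 1 / (12.54 · 1.4142) ≈ 0.00035243
Gain = 20 log₁₀(0.00035243) ≈ -69.06 dB
∠L = (0°) − (85.43° + 45.00°) = -130.43°

ω = 1: -44.2 dB, -7.7°; ω = 100: -69.1 dB, -130.4°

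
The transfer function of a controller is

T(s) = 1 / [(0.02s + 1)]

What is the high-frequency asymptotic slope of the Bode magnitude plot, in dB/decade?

-20 dB/decade

Each pole contributes −20 dB/decade at high frequency; each zero contributes +20 dB/decade.
Net: 0 zero(s) − 1 pole(s) → -20 dB/decade.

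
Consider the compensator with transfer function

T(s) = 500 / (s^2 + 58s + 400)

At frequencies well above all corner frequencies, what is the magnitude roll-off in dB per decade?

-40 dB/decade

Each pole contributes −20 dB/decade at high frequency; each zero contributes +20 dB/decade.
Net: 0 zero(s) − 2 pole(s) → -40 dB/decade.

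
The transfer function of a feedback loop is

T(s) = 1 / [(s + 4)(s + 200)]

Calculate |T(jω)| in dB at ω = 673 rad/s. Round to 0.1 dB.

At s = jω = j673:
pole (s+4): 4 + j673 → |·| = √(4²+673²) = √452945 ≈ 673.01, ∠ = arctan(673/4) ≈ 89.66°
pole (s+200): 200 + j673 → |·| = √(200²+673²) = √492929 ≈ 702.09, ∠ = arctan(673/200) ≈ 73.45°
|T| = 1 / 4.7251e+05 ≈ 2.1164e-06
Gain = 20 log₁₀(2.1164e-06) ≈ -113.49 dB

-113.5 dB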